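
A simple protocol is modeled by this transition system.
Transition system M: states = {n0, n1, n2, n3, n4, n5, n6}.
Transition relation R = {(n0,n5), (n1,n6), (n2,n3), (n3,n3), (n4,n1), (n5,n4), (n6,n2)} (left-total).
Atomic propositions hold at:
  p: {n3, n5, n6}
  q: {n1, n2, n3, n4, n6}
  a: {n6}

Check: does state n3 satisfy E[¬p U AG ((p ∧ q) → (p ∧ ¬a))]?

Yes

Sat(¬p) = {n0, n1, n2, n4}
Sat(p ∧ q) = {n3, n6}
Sat(¬a) = {n0, n1, n2, n3, n4, n5}
Sat(p ∧ ¬a) = {n3, n5}
Sat((p ∧ q) → (p ∧ ¬a)) = {n0, n1, n2, n3, n4, n5}
AG ((p ∧ q) → (p ∧ ¬a)): greatest fixpoint, start Z0 = {n0, n1, n2, n3, n4, n5}, keep only states in Sat with every successor in Z. Z1 = {n0, n2, n3, n4, n5}; Z2 = {n0, n2, n3, n5}; Z3 = {n0, n2, n3}; Z4 = {n2, n3}; fixed.
Sat(AG ((p ∧ q) → (p ∧ ¬a))) = {n2, n3}
E[¬p U AG ((p ∧ q) → (p ∧ ¬a))]: least fixpoint, start Z0 = Sat(AG ((p ∧ q) → (p ∧ ¬a))) = {n2, n3}, add states in Sat(¬p) with some successor in Z. Already a fixed point.
Sat(E[¬p U AG ((p ∧ q) → (p ∧ ¬a))]) = {n2, n3}
n3 ∈ Sat(E[¬p U AG ((p ∧ q) → (p ∧ ¬a))]) = {n2, n3}, so the formula holds at n3.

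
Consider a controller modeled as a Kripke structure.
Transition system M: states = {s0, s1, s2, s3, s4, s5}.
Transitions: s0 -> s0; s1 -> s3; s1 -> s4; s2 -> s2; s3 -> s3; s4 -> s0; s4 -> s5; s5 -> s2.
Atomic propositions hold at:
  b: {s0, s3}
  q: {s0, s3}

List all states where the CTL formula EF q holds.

EF q: least fixpoint, start Z0 = {s0, s3}, add states with some successor in Z. Z1 = {s0, s1, s3, s4}; fixed.
Sat(EF q) = {s0, s1, s3, s4}

{s0, s1, s3, s4}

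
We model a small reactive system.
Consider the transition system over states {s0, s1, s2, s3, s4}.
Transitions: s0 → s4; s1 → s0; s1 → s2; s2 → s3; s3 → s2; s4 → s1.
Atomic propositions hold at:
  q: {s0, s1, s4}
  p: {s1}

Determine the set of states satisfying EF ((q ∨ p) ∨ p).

{s0, s1, s4}

Sat(q ∨ p) = {s0, s1, s4}
Sat((q ∨ p) ∨ p) = {s0, s1, s4}
EF ((q ∨ p) ∨ p): least fixpoint, start Z0 = {s0, s1, s4}, add states with some successor in Z. Already a fixed point.
Sat(EF ((q ∨ p) ∨ p)) = {s0, s1, s4}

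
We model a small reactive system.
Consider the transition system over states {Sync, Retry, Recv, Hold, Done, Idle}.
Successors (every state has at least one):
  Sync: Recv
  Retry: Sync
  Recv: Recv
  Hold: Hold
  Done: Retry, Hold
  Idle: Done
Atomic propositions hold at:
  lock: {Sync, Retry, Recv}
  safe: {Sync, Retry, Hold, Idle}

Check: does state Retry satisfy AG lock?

AG lock: greatest fixpoint, start Z0 = {Sync, Retry, Recv}, keep only states in Sat with every successor in Z. Already a fixed point.
Sat(AG lock) = {Sync, Retry, Recv}
Retry ∈ Sat(AG lock) = {Sync, Retry, Recv}, so the formula holds at Retry.

Yes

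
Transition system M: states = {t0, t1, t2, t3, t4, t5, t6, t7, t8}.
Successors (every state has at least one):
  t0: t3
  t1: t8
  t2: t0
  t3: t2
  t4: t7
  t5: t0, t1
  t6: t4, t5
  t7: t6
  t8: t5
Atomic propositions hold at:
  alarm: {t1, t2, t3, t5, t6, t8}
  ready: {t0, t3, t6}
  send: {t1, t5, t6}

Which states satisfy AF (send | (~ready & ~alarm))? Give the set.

Sat(~ready) = {t1, t2, t4, t5, t7, t8}
Sat(~alarm) = {t0, t4, t7}
Sat(~ready & ~alarm) = {t4, t7}
Sat(send | (~ready & ~alarm)) = {t1, t4, t5, t6, t7}
AF (send | (~ready & ~alarm)): least fixpoint, start Z0 = {t1, t4, t5, t6, t7}, add states with every successor in Z. Z1 = {t1, t4, t5, t6, t7, t8}; fixed.
Sat(AF (send | (~ready & ~alarm))) = {t1, t4, t5, t6, t7, t8}

{t1, t4, t5, t6, t7, t8}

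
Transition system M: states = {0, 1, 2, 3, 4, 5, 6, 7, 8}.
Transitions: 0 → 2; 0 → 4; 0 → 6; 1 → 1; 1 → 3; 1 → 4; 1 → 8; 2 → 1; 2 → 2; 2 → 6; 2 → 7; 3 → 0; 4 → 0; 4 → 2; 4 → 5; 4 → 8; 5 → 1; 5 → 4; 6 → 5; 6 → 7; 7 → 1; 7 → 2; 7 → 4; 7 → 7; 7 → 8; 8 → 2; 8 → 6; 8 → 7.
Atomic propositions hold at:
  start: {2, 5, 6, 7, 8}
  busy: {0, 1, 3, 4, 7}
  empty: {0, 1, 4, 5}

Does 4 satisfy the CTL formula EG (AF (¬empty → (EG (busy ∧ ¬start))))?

Sat(¬empty) = {2, 3, 6, 7, 8}
Sat(¬start) = {0, 1, 3, 4}
Sat(busy ∧ ¬start) = {0, 1, 3, 4}
EG (busy ∧ ¬start): greatest fixpoint, start Z0 = {0, 1, 3, 4}, keep only states in Sat with some successor in Z. Already a fixed point.
Sat(EG (busy ∧ ¬start)) = {0, 1, 3, 4}
Sat(¬empty → (EG (busy ∧ ¬start))) = {0, 1, 3, 4, 5}
AF (¬empty → (EG (busy ∧ ¬start))): least fixpoint, start Z0 = {0, 1, 3, 4, 5}, add states with every successor in Z. Already a fixed point.
Sat(AF (¬empty → (EG (busy ∧ ¬start)))) = {0, 1, 3, 4, 5}
EG (AF (¬empty → (EG (busy ∧ ¬start)))): greatest fixpoint, start Z0 = {0, 1, 3, 4, 5}, keep only states in Sat with some successor in Z. Already a fixed point.
Sat(EG (AF (¬empty → (EG (busy ∧ ¬start))))) = {0, 1, 3, 4, 5}
4 ∈ Sat(EG (AF (¬empty → (EG (busy ∧ ¬start))))) = {0, 1, 3, 4, 5}, so the formula holds at 4.

Yes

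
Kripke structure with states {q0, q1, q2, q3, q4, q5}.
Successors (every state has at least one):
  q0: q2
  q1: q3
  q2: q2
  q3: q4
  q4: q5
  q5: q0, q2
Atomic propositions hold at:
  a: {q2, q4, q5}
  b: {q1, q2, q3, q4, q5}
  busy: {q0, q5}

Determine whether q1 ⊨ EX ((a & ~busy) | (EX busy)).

No

Sat(~busy) = {q1, q2, q3, q4}
Sat(a & ~busy) = {q2, q4}
Sat(EX busy) = {s : some successor in {q0, q5}} = {q4, q5}
Sat((a & ~busy) | (EX busy)) = {q2, q4, q5}
Sat(EX ((a & ~busy) | (EX busy))) = {s : some successor in {q2, q4, q5}} = {q0, q2, q3, q4, q5}
q1 ∉ Sat(EX ((a & ~busy) | (EX busy))) = {q0, q2, q3, q4, q5}, so the formula does not hold at q1.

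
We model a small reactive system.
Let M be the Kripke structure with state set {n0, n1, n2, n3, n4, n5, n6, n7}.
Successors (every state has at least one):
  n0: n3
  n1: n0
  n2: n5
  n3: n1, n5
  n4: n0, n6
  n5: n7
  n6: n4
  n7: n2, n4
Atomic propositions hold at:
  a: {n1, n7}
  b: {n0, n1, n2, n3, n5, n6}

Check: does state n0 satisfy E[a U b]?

Yes

E[a U b]: least fixpoint, start Z0 = Sat(b) = {n0, n1, n2, n3, n5, n6}, add states in Sat(a) with some successor in Z. Z1 = {n0, n1, n2, n3, n5, n6, n7}; fixed.
Sat(E[a U b]) = {n0, n1, n2, n3, n5, n6, n7}
n0 ∈ Sat(E[a U b]) = {n0, n1, n2, n3, n5, n6, n7}, so the formula holds at n0.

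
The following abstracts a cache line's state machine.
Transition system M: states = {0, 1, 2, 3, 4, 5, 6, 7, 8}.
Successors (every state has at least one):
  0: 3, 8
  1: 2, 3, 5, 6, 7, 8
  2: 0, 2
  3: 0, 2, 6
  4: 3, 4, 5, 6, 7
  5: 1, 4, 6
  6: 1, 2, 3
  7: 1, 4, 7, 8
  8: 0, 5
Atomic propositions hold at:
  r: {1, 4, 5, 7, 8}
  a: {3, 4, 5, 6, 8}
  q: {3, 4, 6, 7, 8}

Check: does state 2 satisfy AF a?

No

AF a: least fixpoint, start Z0 = {3, 4, 5, 6, 8}, add states with every successor in Z. Z1 = {0, 3, 4, 5, 6, 8}; fixed.
Sat(AF a) = {0, 3, 4, 5, 6, 8}
2 ∉ Sat(AF a) = {0, 3, 4, 5, 6, 8}, so the formula does not hold at 2.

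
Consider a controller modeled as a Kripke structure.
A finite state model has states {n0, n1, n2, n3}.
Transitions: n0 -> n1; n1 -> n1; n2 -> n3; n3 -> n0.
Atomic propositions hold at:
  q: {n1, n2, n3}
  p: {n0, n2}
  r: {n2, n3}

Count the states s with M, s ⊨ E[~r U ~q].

1

Sat(~r) = {n0, n1}
Sat(~q) = {n0}
E[~r U ~q]: least fixpoint, start Z0 = Sat(~q) = {n0}, add states in Sat(~r) with some successor in Z. Already a fixed point.
Sat(E[~r U ~q]) = {n0}
|Sat(E[~r U ~q])| = |{n0}| = 1.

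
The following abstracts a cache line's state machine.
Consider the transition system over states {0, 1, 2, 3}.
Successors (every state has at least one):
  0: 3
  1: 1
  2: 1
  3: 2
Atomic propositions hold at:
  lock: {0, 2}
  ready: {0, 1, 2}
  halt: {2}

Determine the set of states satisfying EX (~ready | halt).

{0, 3}

Sat(~ready) = {3}
Sat(~ready | halt) = {2, 3}
Sat(EX (~ready | halt)) = {s : some successor in {2, 3}} = {0, 3}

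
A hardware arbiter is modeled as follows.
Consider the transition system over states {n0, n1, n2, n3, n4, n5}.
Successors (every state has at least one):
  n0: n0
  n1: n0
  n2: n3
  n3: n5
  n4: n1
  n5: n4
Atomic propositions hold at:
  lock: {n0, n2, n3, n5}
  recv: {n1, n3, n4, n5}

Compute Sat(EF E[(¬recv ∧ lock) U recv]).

Sat(¬recv) = {n0, n2}
Sat(¬recv ∧ lock) = {n0, n2}
E[(¬recv ∧ lock) U recv]: least fixpoint, start Z0 = Sat(recv) = {n1, n3, n4, n5}, add states in Sat(¬recv ∧ lock) with some successor in Z. Z1 = {n1, n2, n3, n4, n5}; fixed.
Sat(E[(¬recv ∧ lock) U recv]) = {n1, n2, n3, n4, n5}
EF E[(¬recv ∧ lock) U recv]: least fixpoint, start Z0 = {n1, n2, n3, n4, n5}, add states with some successor in Z. Already a fixed point.
Sat(EF E[(¬recv ∧ lock) U recv]) = {n1, n2, n3, n4, n5}

{n1, n2, n3, n4, n5}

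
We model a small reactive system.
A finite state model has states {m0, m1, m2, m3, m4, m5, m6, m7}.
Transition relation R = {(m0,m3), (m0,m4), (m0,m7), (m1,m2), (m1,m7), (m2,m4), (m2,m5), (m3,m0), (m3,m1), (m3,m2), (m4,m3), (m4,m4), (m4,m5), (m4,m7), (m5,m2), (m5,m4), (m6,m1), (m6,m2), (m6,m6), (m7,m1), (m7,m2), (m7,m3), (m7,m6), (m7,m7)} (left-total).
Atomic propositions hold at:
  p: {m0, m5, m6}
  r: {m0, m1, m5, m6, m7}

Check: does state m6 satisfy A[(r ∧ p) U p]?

Yes

Sat(r ∧ p) = {m0, m5, m6}
A[(r ∧ p) U p]: least fixpoint, start Z0 = Sat(p) = {m0, m5, m6}, add states in Sat(r ∧ p) with every successor in Z. Already a fixed point.
Sat(A[(r ∧ p) U p]) = {m0, m5, m6}
m6 ∈ Sat(A[(r ∧ p) U p]) = {m0, m5, m6}, so the formula holds at m6.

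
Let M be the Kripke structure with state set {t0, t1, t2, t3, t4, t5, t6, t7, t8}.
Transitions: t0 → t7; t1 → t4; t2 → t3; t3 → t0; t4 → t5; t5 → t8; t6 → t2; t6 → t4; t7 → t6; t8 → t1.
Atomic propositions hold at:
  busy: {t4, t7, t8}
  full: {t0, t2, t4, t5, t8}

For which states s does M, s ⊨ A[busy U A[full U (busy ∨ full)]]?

{t0, t2, t4, t5, t7, t8}

Sat(busy ∨ full) = {t0, t2, t4, t5, t7, t8}
A[full U (busy ∨ full)]: least fixpoint, start Z0 = Sat((busy ∨ full)) = {t0, t2, t4, t5, t7, t8}, add states in Sat(full) with every successor in Z. Already a fixed point.
Sat(A[full U (busy ∨ full)]) = {t0, t2, t4, t5, t7, t8}
A[busy U A[full U (busy ∨ full)]]: least fixpoint, start Z0 = Sat(A[full U (busy ∨ full)]) = {t0, t2, t4, t5, t7, t8}, add states in Sat(busy) with every successor in Z. Already a fixed point.
Sat(A[busy U A[full U (busy ∨ full)]]) = {t0, t2, t4, t5, t7, t8}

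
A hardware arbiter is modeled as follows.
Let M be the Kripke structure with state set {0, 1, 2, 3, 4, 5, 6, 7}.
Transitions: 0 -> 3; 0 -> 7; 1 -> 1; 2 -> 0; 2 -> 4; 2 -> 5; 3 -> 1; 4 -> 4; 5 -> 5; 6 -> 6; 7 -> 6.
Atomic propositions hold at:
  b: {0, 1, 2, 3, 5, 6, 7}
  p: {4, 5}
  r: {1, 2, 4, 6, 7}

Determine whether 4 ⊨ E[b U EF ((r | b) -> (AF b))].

Sat(r | b) = {0, 1, 2, 3, 4, 5, 6, 7}
AF b: least fixpoint, start Z0 = {0, 1, 2, 3, 5, 6, 7}, add states with every successor in Z. Already a fixed point.
Sat(AF b) = {0, 1, 2, 3, 5, 6, 7}
Sat((r | b) -> (AF b)) = {0, 1, 2, 3, 5, 6, 7}
EF ((r | b) -> (AF b)): least fixpoint, start Z0 = {0, 1, 2, 3, 5, 6, 7}, add states with some successor in Z. Already a fixed point.
Sat(EF ((r | b) -> (AF b))) = {0, 1, 2, 3, 5, 6, 7}
E[b U EF ((r | b) -> (AF b))]: least fixpoint, start Z0 = Sat(EF ((r | b) -> (AF b))) = {0, 1, 2, 3, 5, 6, 7}, add states in Sat(b) with some successor in Z. Already a fixed point.
Sat(E[b U EF ((r | b) -> (AF b))]) = {0, 1, 2, 3, 5, 6, 7}
4 ∉ Sat(E[b U EF ((r | b) -> (AF b))]) = {0, 1, 2, 3, 5, 6, 7}, so the formula does not hold at 4.

No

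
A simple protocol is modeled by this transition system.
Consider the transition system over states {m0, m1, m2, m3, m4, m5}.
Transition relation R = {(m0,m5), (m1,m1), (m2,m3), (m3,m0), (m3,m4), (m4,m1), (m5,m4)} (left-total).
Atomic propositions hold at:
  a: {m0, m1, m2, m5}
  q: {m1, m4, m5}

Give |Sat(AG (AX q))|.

Sat(AX q) = {s : every successor in {m1, m4, m5}} = {m0, m1, m4, m5}
AG (AX q): greatest fixpoint, start Z0 = {m0, m1, m4, m5}, keep only states in Sat with every successor in Z. Already a fixed point.
Sat(AG (AX q)) = {m0, m1, m4, m5}
|Sat(AG (AX q))| = |{m0, m1, m4, m5}| = 4.

4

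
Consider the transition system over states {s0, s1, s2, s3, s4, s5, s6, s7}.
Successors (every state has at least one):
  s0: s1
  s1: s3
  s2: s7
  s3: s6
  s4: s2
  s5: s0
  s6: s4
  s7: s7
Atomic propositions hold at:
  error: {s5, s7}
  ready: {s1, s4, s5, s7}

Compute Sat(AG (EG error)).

EG error: greatest fixpoint, start Z0 = {s5, s7}, keep only states in Sat with some successor in Z. Z1 = {s7}; fixed.
Sat(EG error) = {s7}
AG (EG error): greatest fixpoint, start Z0 = {s7}, keep only states in Sat with every successor in Z. Already a fixed point.
Sat(AG (EG error)) = {s7}

{s7}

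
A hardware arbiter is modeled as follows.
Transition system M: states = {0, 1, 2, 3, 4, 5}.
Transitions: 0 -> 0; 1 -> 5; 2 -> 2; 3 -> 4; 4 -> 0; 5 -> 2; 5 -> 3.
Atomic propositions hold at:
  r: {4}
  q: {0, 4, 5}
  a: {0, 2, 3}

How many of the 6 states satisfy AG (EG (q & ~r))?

1

Sat(~r) = {0, 1, 2, 3, 5}
Sat(q & ~r) = {0, 5}
EG (q & ~r): greatest fixpoint, start Z0 = {0, 5}, keep only states in Sat with some successor in Z. Z1 = {0}; fixed.
Sat(EG (q & ~r)) = {0}
AG (EG (q & ~r)): greatest fixpoint, start Z0 = {0}, keep only states in Sat with every successor in Z. Already a fixed point.
Sat(AG (EG (q & ~r))) = {0}
|Sat(AG (EG (q & ~r)))| = |{0}| = 1.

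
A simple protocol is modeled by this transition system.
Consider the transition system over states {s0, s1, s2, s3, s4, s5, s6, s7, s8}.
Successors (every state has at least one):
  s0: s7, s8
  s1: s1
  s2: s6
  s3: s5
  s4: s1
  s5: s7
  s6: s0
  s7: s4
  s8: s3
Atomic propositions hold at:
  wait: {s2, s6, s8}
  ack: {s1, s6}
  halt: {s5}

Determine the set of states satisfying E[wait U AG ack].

{s1}

AG ack: greatest fixpoint, start Z0 = {s1, s6}, keep only states in Sat with every successor in Z. Z1 = {s1}; fixed.
Sat(AG ack) = {s1}
E[wait U AG ack]: least fixpoint, start Z0 = Sat(AG ack) = {s1}, add states in Sat(wait) with some successor in Z. Already a fixed point.
Sat(E[wait U AG ack]) = {s1}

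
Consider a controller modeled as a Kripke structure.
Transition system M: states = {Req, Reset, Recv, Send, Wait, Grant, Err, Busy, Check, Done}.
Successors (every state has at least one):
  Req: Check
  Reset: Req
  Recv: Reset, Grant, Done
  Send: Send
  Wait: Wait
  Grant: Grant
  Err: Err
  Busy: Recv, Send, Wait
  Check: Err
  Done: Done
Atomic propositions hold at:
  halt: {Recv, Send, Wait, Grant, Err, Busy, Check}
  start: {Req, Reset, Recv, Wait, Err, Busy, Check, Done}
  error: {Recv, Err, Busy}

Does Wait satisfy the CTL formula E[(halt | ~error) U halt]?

Sat(~error) = {Req, Reset, Send, Wait, Grant, Check, Done}
Sat(halt | ~error) = {Req, Reset, Recv, Send, Wait, Grant, Err, Busy, Check, Done}
E[(halt | ~error) U halt]: least fixpoint, start Z0 = Sat(halt) = {Recv, Send, Wait, Grant, Err, Busy, Check}, add states in Sat(halt | ~error) with some successor in Z. Z1 = {Req, Recv, Send, Wait, Grant, Err, Busy, Check}; Z2 = {Req, Reset, Recv, Send, Wait, Grant, Err, Busy, Check}; fixed.
Sat(E[(halt | ~error) U halt]) = {Req, Reset, Recv, Send, Wait, Grant, Err, Busy, Check}
Wait ∈ Sat(E[(halt | ~error) U halt]) = {Req, Reset, Recv, Send, Wait, Grant, Err, Busy, Check}, so the formula holds at Wait.

Yes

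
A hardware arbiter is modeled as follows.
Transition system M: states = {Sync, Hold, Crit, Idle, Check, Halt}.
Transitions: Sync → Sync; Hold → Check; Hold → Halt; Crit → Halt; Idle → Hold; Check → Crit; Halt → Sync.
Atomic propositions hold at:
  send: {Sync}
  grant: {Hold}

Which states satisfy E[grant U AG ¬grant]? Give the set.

{Sync, Hold, Crit, Check, Halt}

Sat(¬grant) = {Sync, Crit, Idle, Check, Halt}
AG ¬grant: greatest fixpoint, start Z0 = {Sync, Crit, Idle, Check, Halt}, keep only states in Sat with every successor in Z. Z1 = {Sync, Crit, Check, Halt}; fixed.
Sat(AG ¬grant) = {Sync, Crit, Check, Halt}
E[grant U AG ¬grant]: least fixpoint, start Z0 = Sat(AG ¬grant) = {Sync, Crit, Check, Halt}, add states in Sat(grant) with some successor in Z. Z1 = {Sync, Hold, Crit, Check, Halt}; fixed.
Sat(E[grant U AG ¬grant]) = {Sync, Hold, Crit, Check, Halt}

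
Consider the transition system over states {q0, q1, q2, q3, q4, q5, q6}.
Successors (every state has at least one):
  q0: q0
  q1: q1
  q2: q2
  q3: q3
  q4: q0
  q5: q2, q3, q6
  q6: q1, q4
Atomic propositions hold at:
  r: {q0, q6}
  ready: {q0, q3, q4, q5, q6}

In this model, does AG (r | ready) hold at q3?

Sat(r | ready) = {q0, q3, q4, q5, q6}
AG (r | ready): greatest fixpoint, start Z0 = {q0, q3, q4, q5, q6}, keep only states in Sat with every successor in Z. Z1 = {q0, q3, q4}; fixed.
Sat(AG (r | ready)) = {q0, q3, q4}
q3 ∈ Sat(AG (r | ready)) = {q0, q3, q4}, so the formula holds at q3.

Yes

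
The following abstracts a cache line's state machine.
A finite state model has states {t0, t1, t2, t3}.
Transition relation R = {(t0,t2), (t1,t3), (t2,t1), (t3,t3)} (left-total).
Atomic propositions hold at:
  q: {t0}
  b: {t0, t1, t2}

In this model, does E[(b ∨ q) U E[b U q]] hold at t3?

No

Sat(b ∨ q) = {t0, t1, t2}
E[b U q]: least fixpoint, start Z0 = Sat(q) = {t0}, add states in Sat(b) with some successor in Z. Already a fixed point.
Sat(E[b U q]) = {t0}
E[(b ∨ q) U E[b U q]]: least fixpoint, start Z0 = Sat(E[b U q]) = {t0}, add states in Sat(b ∨ q) with some successor in Z. Already a fixed point.
Sat(E[(b ∨ q) U E[b U q]]) = {t0}
t3 ∉ Sat(E[(b ∨ q) U E[b U q]]) = {t0}, so the formula does not hold at t3.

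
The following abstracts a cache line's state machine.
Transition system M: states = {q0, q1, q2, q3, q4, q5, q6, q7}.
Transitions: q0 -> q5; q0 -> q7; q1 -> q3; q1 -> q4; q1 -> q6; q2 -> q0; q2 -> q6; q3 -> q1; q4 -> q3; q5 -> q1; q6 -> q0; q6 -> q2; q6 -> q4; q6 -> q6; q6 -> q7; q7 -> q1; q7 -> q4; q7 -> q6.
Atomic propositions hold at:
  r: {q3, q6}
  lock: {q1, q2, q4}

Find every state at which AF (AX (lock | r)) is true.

Sat(lock | r) = {q1, q2, q3, q4, q6}
Sat(AX (lock | r)) = {s : every successor in {q1, q2, q3, q4, q6}} = {q1, q3, q4, q5, q7}
AF (AX (lock | r)): least fixpoint, start Z0 = {q1, q3, q4, q5, q7}, add states with every successor in Z. Z1 = {q0, q1, q3, q4, q5, q7}; fixed.
Sat(AF (AX (lock | r))) = {q0, q1, q3, q4, q5, q7}

{q0, q1, q3, q4, q5, q7}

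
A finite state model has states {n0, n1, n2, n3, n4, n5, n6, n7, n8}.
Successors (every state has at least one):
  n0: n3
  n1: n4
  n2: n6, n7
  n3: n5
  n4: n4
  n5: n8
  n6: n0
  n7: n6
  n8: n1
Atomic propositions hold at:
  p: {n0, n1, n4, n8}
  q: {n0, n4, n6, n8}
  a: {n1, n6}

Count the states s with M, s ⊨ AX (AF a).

AF a: least fixpoint, start Z0 = {n1, n6}, add states with every successor in Z. Z1 = {n1, n6, n7, n8}; Z2 = {n1, n2, n5, n6, n7, n8}; Z3 = {n1, n2, n3, n5, n6, n7, n8}; Z4 = {n0, n1, n2, n3, n5, n6, n7, n8}; fixed.
Sat(AF a) = {n0, n1, n2, n3, n5, n6, n7, n8}
Sat(AX (AF a)) = {s : every successor in {n0, n1, n2, n3, n5, n6, n7, n8}} = {n0, n2, n3, n5, n6, n7, n8}
|Sat(AX (AF a))| = |{n0, n2, n3, n5, n6, n7, n8}| = 7.

7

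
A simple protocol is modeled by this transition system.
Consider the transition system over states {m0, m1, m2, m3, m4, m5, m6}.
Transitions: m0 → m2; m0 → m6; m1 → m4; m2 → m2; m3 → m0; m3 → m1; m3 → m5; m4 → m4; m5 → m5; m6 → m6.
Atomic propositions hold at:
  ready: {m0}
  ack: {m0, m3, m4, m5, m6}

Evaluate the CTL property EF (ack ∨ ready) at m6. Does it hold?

Sat(ack ∨ ready) = {m0, m3, m4, m5, m6}
EF (ack ∨ ready): least fixpoint, start Z0 = {m0, m3, m4, m5, m6}, add states with some successor in Z. Z1 = {m0, m1, m3, m4, m5, m6}; fixed.
Sat(EF (ack ∨ ready)) = {m0, m1, m3, m4, m5, m6}
m6 ∈ Sat(EF (ack ∨ ready)) = {m0, m1, m3, m4, m5, m6}, so the formula holds at m6.

Yes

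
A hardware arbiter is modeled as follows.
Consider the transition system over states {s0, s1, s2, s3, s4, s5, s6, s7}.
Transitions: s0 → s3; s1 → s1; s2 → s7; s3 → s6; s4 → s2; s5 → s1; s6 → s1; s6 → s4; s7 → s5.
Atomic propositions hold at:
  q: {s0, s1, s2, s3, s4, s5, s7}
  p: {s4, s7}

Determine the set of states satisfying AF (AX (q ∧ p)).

{s2, s4}

Sat(q ∧ p) = {s4, s7}
Sat(AX (q ∧ p)) = {s : every successor in {s4, s7}} = {s2}
AF (AX (q ∧ p)): least fixpoint, start Z0 = {s2}, add states with every successor in Z. Z1 = {s2, s4}; fixed.
Sat(AF (AX (q ∧ p))) = {s2, s4}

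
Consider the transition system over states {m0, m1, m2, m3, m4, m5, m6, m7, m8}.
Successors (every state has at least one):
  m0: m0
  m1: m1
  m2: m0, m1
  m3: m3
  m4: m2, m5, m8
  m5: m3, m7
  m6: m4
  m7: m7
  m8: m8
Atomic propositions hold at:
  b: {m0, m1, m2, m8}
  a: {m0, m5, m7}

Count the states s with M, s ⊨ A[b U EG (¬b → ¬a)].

7

Sat(¬b) = {m3, m4, m5, m6, m7}
Sat(¬a) = {m1, m2, m3, m4, m6, m8}
Sat(¬b → ¬a) = {m0, m1, m2, m3, m4, m6, m8}
EG (¬b → ¬a): greatest fixpoint, start Z0 = {m0, m1, m2, m3, m4, m6, m8}, keep only states in Sat with some successor in Z. Already a fixed point.
Sat(EG (¬b → ¬a)) = {m0, m1, m2, m3, m4, m6, m8}
A[b U EG (¬b → ¬a)]: least fixpoint, start Z0 = Sat(EG (¬b → ¬a)) = {m0, m1, m2, m3, m4, m6, m8}, add states in Sat(b) with every successor in Z. Already a fixed point.
Sat(A[b U EG (¬b → ¬a)]) = {m0, m1, m2, m3, m4, m6, m8}
|Sat(A[b U EG (¬b → ¬a)])| = |{m0, m1, m2, m3, m4, m6, m8}| = 7.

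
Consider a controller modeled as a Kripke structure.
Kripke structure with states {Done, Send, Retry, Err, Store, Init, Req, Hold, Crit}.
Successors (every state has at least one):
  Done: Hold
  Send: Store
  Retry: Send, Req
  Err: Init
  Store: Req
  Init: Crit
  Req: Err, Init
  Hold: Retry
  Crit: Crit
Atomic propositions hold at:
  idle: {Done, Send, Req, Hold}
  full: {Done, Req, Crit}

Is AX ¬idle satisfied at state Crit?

Sat(¬idle) = {Retry, Err, Store, Init, Crit}
Sat(AX ¬idle) = {s : every successor in {Retry, Err, Store, Init, Crit}} = {Send, Err, Init, Req, Hold, Crit}
Crit ∈ Sat(AX ¬idle) = {Send, Err, Init, Req, Hold, Crit}, so the formula holds at Crit.

Yes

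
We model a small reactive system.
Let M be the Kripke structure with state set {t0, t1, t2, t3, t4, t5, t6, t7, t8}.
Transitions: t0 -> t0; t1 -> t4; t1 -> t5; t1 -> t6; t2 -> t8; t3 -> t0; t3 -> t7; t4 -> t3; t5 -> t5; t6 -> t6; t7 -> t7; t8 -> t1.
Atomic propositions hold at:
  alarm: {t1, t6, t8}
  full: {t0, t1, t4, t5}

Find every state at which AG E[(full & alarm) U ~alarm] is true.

Sat(full & alarm) = {t1}
Sat(~alarm) = {t0, t2, t3, t4, t5, t7}
E[(full & alarm) U ~alarm]: least fixpoint, start Z0 = Sat(~alarm) = {t0, t2, t3, t4, t5, t7}, add states in Sat(full & alarm) with some successor in Z. Z1 = {t0, t1, t2, t3, t4, t5, t7}; fixed.
Sat(E[(full & alarm) U ~alarm]) = {t0, t1, t2, t3, t4, t5, t7}
AG E[(full & alarm) U ~alarm]: greatest fixpoint, start Z0 = {t0, t1, t2, t3, t4, t5, t7}, keep only states in Sat with every successor in Z. Z1 = {t0, t3, t4, t5, t7}; fixed.
Sat(AG E[(full & alarm) U ~alarm]) = {t0, t3, t4, t5, t7}

{t0, t3, t4, t5, t7}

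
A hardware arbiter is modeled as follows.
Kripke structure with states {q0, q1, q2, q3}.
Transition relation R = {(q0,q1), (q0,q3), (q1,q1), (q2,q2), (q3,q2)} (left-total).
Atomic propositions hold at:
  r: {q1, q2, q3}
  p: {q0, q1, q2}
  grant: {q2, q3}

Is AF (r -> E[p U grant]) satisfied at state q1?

No

E[p U grant]: least fixpoint, start Z0 = Sat(grant) = {q2, q3}, add states in Sat(p) with some successor in Z. Z1 = {q0, q2, q3}; fixed.
Sat(E[p U grant]) = {q0, q2, q3}
Sat(r -> E[p U grant]) = {q0, q2, q3}
AF (r -> E[p U grant]): least fixpoint, start Z0 = {q0, q2, q3}, add states with every successor in Z. Already a fixed point.
Sat(AF (r -> E[p U grant])) = {q0, q2, q3}
q1 ∉ Sat(AF (r -> E[p U grant])) = {q0, q2, q3}, so the formula does not hold at q1.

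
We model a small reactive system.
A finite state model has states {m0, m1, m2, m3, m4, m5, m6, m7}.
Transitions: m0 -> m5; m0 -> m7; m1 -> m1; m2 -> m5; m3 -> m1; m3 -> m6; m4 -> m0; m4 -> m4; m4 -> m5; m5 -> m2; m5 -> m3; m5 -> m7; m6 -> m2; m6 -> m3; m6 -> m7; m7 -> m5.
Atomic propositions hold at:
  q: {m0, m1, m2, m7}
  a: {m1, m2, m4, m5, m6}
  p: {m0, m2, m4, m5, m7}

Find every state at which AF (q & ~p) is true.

Sat(~p) = {m1, m3, m6}
Sat(q & ~p) = {m1}
AF (q & ~p): least fixpoint, start Z0 = {m1}, add states with every successor in Z. Already a fixed point.
Sat(AF (q & ~p)) = {m1}

{m1}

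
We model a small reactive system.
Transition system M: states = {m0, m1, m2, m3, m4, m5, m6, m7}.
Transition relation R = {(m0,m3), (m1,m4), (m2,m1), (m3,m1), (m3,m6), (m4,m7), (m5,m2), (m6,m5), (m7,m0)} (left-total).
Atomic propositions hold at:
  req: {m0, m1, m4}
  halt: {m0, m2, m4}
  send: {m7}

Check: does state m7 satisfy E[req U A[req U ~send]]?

Sat(~send) = {m0, m1, m2, m3, m4, m5, m6}
A[req U ~send]: least fixpoint, start Z0 = Sat(~send) = {m0, m1, m2, m3, m4, m5, m6}, add states in Sat(req) with every successor in Z. Already a fixed point.
Sat(A[req U ~send]) = {m0, m1, m2, m3, m4, m5, m6}
E[req U A[req U ~send]]: least fixpoint, start Z0 = Sat(A[req U ~send]) = {m0, m1, m2, m3, m4, m5, m6}, add states in Sat(req) with some successor in Z. Already a fixed point.
Sat(E[req U A[req U ~send]]) = {m0, m1, m2, m3, m4, m5, m6}
m7 ∉ Sat(E[req U A[req U ~send]]) = {m0, m1, m2, m3, m4, m5, m6}, so the formula does not hold at m7.

No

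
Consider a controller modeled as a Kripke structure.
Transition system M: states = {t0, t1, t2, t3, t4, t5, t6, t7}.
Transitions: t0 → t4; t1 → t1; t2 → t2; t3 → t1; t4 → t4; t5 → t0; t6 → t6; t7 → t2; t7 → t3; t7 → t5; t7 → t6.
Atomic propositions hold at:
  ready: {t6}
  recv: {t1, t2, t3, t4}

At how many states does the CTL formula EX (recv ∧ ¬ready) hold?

6

Sat(¬ready) = {t0, t1, t2, t3, t4, t5, t7}
Sat(recv ∧ ¬ready) = {t1, t2, t3, t4}
Sat(EX (recv ∧ ¬ready)) = {s : some successor in {t1, t2, t3, t4}} = {t0, t1, t2, t3, t4, t7}
|Sat(EX (recv ∧ ¬ready))| = |{t0, t1, t2, t3, t4, t7}| = 6.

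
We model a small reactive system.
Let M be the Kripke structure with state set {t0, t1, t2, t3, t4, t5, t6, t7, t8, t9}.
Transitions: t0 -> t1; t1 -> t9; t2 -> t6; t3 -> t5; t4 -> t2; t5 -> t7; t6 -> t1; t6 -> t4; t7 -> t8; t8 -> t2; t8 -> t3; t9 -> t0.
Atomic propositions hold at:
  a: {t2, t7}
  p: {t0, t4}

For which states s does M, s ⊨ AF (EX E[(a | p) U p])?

{t0, t1, t2, t4, t6, t9}

Sat(a | p) = {t0, t2, t4, t7}
E[(a | p) U p]: least fixpoint, start Z0 = Sat(p) = {t0, t4}, add states in Sat(a | p) with some successor in Z. Already a fixed point.
Sat(E[(a | p) U p]) = {t0, t4}
Sat(EX E[(a | p) U p]) = {s : some successor in {t0, t4}} = {t6, t9}
AF (EX E[(a | p) U p]): least fixpoint, start Z0 = {t6, t9}, add states with every successor in Z. Z1 = {t1, t2, t6, t9}; Z2 = {t0, t1, t2, t4, t6, t9}; fixed.
Sat(AF (EX E[(a | p) U p])) = {t0, t1, t2, t4, t6, t9}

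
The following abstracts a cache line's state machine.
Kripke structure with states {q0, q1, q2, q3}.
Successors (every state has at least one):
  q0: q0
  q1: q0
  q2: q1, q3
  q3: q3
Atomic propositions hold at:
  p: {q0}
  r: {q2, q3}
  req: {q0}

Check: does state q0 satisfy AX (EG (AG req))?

AG req: greatest fixpoint, start Z0 = {q0}, keep only states in Sat with every successor in Z. Already a fixed point.
Sat(AG req) = {q0}
EG (AG req): greatest fixpoint, start Z0 = {q0}, keep only states in Sat with some successor in Z. Already a fixed point.
Sat(EG (AG req)) = {q0}
Sat(AX (EG (AG req))) = {s : every successor in {q0}} = {q0, q1}
q0 ∈ Sat(AX (EG (AG req))) = {q0, q1}, so the formula holds at q0.

Yes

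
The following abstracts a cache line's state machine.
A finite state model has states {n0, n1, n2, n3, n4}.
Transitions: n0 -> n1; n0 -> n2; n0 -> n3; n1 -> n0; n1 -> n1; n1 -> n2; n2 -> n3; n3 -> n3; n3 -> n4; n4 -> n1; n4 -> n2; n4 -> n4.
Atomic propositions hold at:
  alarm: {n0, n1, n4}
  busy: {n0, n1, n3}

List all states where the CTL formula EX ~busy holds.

Sat(~busy) = {n2, n4}
Sat(EX ~busy) = {s : some successor in {n2, n4}} = {n0, n1, n3, n4}

{n0, n1, n3, n4}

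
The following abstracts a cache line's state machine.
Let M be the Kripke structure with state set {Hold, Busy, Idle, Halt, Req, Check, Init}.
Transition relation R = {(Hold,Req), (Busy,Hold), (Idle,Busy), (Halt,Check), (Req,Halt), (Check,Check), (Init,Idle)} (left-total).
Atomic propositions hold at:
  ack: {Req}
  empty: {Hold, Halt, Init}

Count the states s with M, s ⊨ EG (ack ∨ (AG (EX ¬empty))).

3

Sat(¬empty) = {Busy, Idle, Req, Check}
Sat(EX ¬empty) = {s : some successor in {Busy, Idle, Req, Check}} = {Hold, Idle, Halt, Check, Init}
AG (EX ¬empty): greatest fixpoint, start Z0 = {Hold, Idle, Halt, Check, Init}, keep only states in Sat with every successor in Z. Z1 = {Halt, Check, Init}; Z2 = {Halt, Check}; fixed.
Sat(AG (EX ¬empty)) = {Halt, Check}
Sat(ack ∨ (AG (EX ¬empty))) = {Halt, Req, Check}
EG (ack ∨ (AG (EX ¬empty))): greatest fixpoint, start Z0 = {Halt, Req, Check}, keep only states in Sat with some successor in Z. Already a fixed point.
Sat(EG (ack ∨ (AG (EX ¬empty)))) = {Halt, Req, Check}
|Sat(EG (ack ∨ (AG (EX ¬empty))))| = |{Halt, Req, Check}| = 3.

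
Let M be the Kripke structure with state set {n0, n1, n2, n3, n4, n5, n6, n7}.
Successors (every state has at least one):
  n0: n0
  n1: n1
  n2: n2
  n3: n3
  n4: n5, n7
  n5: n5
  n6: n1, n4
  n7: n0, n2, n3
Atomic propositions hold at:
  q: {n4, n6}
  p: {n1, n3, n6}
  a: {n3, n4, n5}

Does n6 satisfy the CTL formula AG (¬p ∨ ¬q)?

No

Sat(¬p) = {n0, n2, n4, n5, n7}
Sat(¬q) = {n0, n1, n2, n3, n5, n7}
Sat(¬p ∨ ¬q) = {n0, n1, n2, n3, n4, n5, n7}
AG (¬p ∨ ¬q): greatest fixpoint, start Z0 = {n0, n1, n2, n3, n4, n5, n7}, keep only states in Sat with every successor in Z. Already a fixed point.
Sat(AG (¬p ∨ ¬q)) = {n0, n1, n2, n3, n4, n5, n7}
n6 ∉ Sat(AG (¬p ∨ ¬q)) = {n0, n1, n2, n3, n4, n5, n7}, so the formula does not hold at n6.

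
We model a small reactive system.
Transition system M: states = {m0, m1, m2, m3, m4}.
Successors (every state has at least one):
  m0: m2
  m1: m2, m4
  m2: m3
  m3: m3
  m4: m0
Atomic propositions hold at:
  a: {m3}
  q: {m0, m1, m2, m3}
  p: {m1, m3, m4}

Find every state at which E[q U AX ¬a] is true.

Sat(¬a) = {m0, m1, m2, m4}
Sat(AX ¬a) = {s : every successor in {m0, m1, m2, m4}} = {m0, m1, m4}
E[q U AX ¬a]: least fixpoint, start Z0 = Sat(AX ¬a) = {m0, m1, m4}, add states in Sat(q) with some successor in Z. Already a fixed point.
Sat(E[q U AX ¬a]) = {m0, m1, m4}

{m0, m1, m4}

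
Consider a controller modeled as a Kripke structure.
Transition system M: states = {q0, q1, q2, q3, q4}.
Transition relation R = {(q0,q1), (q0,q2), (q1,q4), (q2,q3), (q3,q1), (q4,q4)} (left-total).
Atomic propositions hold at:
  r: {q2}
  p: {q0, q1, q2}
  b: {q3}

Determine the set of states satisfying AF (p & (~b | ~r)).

{q0, q1, q2, q3}

Sat(~b) = {q0, q1, q2, q4}
Sat(~r) = {q0, q1, q3, q4}
Sat(~b | ~r) = {q0, q1, q2, q3, q4}
Sat(p & (~b | ~r)) = {q0, q1, q2}
AF (p & (~b | ~r)): least fixpoint, start Z0 = {q0, q1, q2}, add states with every successor in Z. Z1 = {q0, q1, q2, q3}; fixed.
Sat(AF (p & (~b | ~r))) = {q0, q1, q2, q3}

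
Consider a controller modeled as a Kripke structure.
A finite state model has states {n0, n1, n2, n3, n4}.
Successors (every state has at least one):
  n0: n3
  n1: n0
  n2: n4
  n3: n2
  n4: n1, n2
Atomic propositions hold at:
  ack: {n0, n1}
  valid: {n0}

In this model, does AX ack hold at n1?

Yes

Sat(AX ack) = {s : every successor in {n0, n1}} = {n1}
n1 ∈ Sat(AX ack) = {n1}, so the formula holds at n1.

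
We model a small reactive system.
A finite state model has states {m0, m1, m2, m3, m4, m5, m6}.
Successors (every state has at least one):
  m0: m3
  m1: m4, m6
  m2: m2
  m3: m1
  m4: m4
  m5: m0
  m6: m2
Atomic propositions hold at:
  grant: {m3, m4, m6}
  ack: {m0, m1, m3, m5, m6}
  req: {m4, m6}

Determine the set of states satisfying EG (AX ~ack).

Sat(~ack) = {m2, m4}
Sat(AX ~ack) = {s : every successor in {m2, m4}} = {m2, m4, m6}
EG (AX ~ack): greatest fixpoint, start Z0 = {m2, m4, m6}, keep only states in Sat with some successor in Z. Already a fixed point.
Sat(EG (AX ~ack)) = {m2, m4, m6}

{m2, m4, m6}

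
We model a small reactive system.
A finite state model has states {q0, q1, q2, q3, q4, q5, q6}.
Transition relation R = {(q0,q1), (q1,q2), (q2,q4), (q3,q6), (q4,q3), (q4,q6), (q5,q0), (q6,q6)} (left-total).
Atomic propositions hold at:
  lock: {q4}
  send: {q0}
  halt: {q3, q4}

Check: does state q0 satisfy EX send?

No

Sat(EX send) = {s : some successor in {q0}} = {q5}
q0 ∉ Sat(EX send) = {q5}, so the formula does not hold at q0.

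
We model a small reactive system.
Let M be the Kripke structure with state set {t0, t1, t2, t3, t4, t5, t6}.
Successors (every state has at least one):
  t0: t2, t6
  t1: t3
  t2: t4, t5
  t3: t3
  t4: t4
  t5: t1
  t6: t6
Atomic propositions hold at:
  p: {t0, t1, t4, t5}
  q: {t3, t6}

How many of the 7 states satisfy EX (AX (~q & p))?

Sat(~q) = {t0, t1, t2, t4, t5}
Sat(~q & p) = {t0, t1, t4, t5}
Sat(AX (~q & p)) = {s : every successor in {t0, t1, t4, t5}} = {t2, t4, t5}
Sat(EX (AX (~q & p))) = {s : some successor in {t2, t4, t5}} = {t0, t2, t4}
|Sat(EX (AX (~q & p)))| = |{t0, t2, t4}| = 3.

3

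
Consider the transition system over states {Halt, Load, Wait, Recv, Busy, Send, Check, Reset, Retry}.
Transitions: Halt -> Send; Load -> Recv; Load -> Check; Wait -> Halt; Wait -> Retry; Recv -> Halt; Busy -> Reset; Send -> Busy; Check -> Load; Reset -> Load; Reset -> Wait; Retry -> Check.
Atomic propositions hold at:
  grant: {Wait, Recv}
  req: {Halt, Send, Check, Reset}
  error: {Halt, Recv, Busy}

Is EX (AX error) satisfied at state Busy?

Sat(AX error) = {s : every successor in {Halt, Recv, Busy}} = {Recv, Send}
Sat(EX (AX error)) = {s : some successor in {Recv, Send}} = {Halt, Load}
Busy ∉ Sat(EX (AX error)) = {Halt, Load}, so the formula does not hold at Busy.

No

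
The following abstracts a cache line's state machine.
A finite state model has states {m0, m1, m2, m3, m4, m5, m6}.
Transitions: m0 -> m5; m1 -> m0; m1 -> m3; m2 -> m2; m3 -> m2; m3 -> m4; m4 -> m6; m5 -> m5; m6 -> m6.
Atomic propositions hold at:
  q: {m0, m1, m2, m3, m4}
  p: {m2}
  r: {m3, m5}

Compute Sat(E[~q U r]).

Sat(~q) = {m5, m6}
E[~q U r]: least fixpoint, start Z0 = Sat(r) = {m3, m5}, add states in Sat(~q) with some successor in Z. Already a fixed point.
Sat(E[~q U r]) = {m3, m5}

{m3, m5}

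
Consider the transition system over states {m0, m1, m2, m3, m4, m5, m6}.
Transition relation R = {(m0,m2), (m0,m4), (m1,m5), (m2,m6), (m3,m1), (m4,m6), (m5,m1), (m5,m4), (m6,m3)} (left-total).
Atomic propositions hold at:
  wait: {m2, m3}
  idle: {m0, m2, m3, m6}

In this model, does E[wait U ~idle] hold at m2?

No

Sat(~idle) = {m1, m4, m5}
E[wait U ~idle]: least fixpoint, start Z0 = Sat(~idle) = {m1, m4, m5}, add states in Sat(wait) with some successor in Z. Z1 = {m1, m3, m4, m5}; fixed.
Sat(E[wait U ~idle]) = {m1, m3, m4, m5}
m2 ∉ Sat(E[wait U ~idle]) = {m1, m3, m4, m5}, so the formula does not hold at m2.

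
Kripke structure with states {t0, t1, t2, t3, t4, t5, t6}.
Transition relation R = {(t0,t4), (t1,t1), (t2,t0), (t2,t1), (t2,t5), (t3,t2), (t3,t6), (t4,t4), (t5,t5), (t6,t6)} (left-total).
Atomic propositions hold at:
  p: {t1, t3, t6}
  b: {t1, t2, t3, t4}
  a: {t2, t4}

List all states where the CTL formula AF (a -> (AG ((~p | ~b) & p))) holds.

Sat(~p) = {t0, t2, t4, t5}
Sat(~b) = {t0, t5, t6}
Sat(~p | ~b) = {t0, t2, t4, t5, t6}
Sat((~p | ~b) & p) = {t6}
AG ((~p | ~b) & p): greatest fixpoint, start Z0 = {t6}, keep only states in Sat with every successor in Z. Already a fixed point.
Sat(AG ((~p | ~b) & p)) = {t6}
Sat(a -> (AG ((~p | ~b) & p))) = {t0, t1, t3, t5, t6}
AF (a -> (AG ((~p | ~b) & p))): least fixpoint, start Z0 = {t0, t1, t3, t5, t6}, add states with every successor in Z. Z1 = {t0, t1, t2, t3, t5, t6}; fixed.
Sat(AF (a -> (AG ((~p | ~b) & p)))) = {t0, t1, t2, t3, t5, t6}

{t0, t1, t2, t3, t5, t6}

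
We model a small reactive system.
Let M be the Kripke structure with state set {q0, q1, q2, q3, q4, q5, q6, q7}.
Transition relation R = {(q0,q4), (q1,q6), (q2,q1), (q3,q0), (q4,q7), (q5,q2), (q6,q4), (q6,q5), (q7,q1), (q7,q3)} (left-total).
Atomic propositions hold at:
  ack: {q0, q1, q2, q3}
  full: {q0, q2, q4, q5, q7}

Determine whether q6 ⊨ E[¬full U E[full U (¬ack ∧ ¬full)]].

Yes

Sat(¬full) = {q1, q3, q6}
Sat(¬ack) = {q4, q5, q6, q7}
Sat(¬ack ∧ ¬full) = {q6}
E[full U (¬ack ∧ ¬full)]: least fixpoint, start Z0 = Sat((¬ack ∧ ¬full)) = {q6}, add states in Sat(full) with some successor in Z. Already a fixed point.
Sat(E[full U (¬ack ∧ ¬full)]) = {q6}
E[¬full U E[full U (¬ack ∧ ¬full)]]: least fixpoint, start Z0 = Sat(E[full U (¬ack ∧ ¬full)]) = {q6}, add states in Sat(¬full) with some successor in Z. Z1 = {q1, q6}; fixed.
Sat(E[¬full U E[full U (¬ack ∧ ¬full)]]) = {q1, q6}
q6 ∈ Sat(E[¬full U E[full U (¬ack ∧ ¬full)]]) = {q1, q6}, so the formula holds at q6.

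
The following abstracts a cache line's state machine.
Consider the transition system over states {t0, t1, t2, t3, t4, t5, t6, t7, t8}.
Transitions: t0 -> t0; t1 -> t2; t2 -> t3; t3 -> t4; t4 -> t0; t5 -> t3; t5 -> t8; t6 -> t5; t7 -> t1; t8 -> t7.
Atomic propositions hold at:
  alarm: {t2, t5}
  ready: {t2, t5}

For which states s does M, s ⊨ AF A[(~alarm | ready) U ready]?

Sat(~alarm) = {t0, t1, t3, t4, t6, t7, t8}
Sat(~alarm | ready) = {t0, t1, t2, t3, t4, t5, t6, t7, t8}
A[(~alarm | ready) U ready]: least fixpoint, start Z0 = Sat(ready) = {t2, t5}, add states in Sat(~alarm | ready) with every successor in Z. Z1 = {t1, t2, t5, t6}; Z2 = {t1, t2, t5, t6, t7}; Z3 = {t1, t2, t5, t6, t7, t8}; fixed.
Sat(A[(~alarm | ready) U ready]) = {t1, t2, t5, t6, t7, t8}
AF A[(~alarm | ready) U ready]: least fixpoint, start Z0 = {t1, t2, t5, t6, t7, t8}, add states with every successor in Z. Already a fixed point.
Sat(AF A[(~alarm | ready) U ready]) = {t1, t2, t5, t6, t7, t8}

{t1, t2, t5, t6, t7, t8}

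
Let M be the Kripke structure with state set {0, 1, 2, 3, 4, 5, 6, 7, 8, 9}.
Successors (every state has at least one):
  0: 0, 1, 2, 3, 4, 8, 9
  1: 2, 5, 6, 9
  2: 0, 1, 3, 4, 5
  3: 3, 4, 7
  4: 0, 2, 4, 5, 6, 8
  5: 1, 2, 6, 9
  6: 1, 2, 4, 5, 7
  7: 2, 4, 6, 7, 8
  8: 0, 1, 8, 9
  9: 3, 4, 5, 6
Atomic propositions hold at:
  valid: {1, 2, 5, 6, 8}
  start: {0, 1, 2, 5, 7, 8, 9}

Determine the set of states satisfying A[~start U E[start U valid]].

Sat(~start) = {3, 4, 6}
E[start U valid]: least fixpoint, start Z0 = Sat(valid) = {1, 2, 5, 6, 8}, add states in Sat(start) with some successor in Z. Z1 = {0, 1, 2, 5, 6, 7, 8, 9}; fixed.
Sat(E[start U valid]) = {0, 1, 2, 5, 6, 7, 8, 9}
A[~start U E[start U valid]]: least fixpoint, start Z0 = Sat(E[start U valid]) = {0, 1, 2, 5, 6, 7, 8, 9}, add states in Sat(~start) with every successor in Z. Already a fixed point.
Sat(A[~start U E[start U valid]]) = {0, 1, 2, 5, 6, 7, 8, 9}

{0, 1, 2, 5, 6, 7, 8, 9}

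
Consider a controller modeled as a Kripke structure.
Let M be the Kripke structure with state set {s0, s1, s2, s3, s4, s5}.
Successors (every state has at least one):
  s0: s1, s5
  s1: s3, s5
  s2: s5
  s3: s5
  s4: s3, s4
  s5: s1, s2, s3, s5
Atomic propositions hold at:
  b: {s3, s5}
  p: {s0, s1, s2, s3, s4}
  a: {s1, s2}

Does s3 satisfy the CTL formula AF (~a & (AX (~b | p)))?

No

Sat(~a) = {s0, s3, s4, s5}
Sat(~b) = {s0, s1, s2, s4}
Sat(~b | p) = {s0, s1, s2, s3, s4}
Sat(AX (~b | p)) = {s : every successor in {s0, s1, s2, s3, s4}} = {s4}
Sat(~a & (AX (~b | p))) = {s4}
AF (~a & (AX (~b | p))): least fixpoint, start Z0 = {s4}, add states with every successor in Z. Already a fixed point.
Sat(AF (~a & (AX (~b | p)))) = {s4}
s3 ∉ Sat(AF (~a & (AX (~b | p)))) = {s4}, so the formula does not hold at s3.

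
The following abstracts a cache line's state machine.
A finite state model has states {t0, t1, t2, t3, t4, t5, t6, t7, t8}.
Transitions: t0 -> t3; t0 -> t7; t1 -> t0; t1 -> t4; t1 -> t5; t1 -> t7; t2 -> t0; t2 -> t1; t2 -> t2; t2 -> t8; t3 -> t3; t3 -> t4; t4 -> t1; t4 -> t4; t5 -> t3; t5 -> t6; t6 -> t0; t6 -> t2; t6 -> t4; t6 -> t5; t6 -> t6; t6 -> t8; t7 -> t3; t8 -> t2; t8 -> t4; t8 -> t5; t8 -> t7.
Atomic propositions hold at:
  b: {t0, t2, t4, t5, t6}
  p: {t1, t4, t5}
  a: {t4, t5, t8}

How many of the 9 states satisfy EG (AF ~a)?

Sat(~a) = {t0, t1, t2, t3, t6, t7}
AF ~a: least fixpoint, start Z0 = {t0, t1, t2, t3, t6, t7}, add states with every successor in Z. Z1 = {t0, t1, t2, t3, t5, t6, t7}; fixed.
Sat(AF ~a) = {t0, t1, t2, t3, t5, t6, t7}
EG (AF ~a): greatest fixpoint, start Z0 = {t0, t1, t2, t3, t5, t6, t7}, keep only states in Sat with some successor in Z. Already a fixed point.
Sat(EG (AF ~a)) = {t0, t1, t2, t3, t5, t6, t7}
|Sat(EG (AF ~a))| = |{t0, t1, t2, t3, t5, t6, t7}| = 7.

7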